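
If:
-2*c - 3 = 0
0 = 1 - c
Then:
No Solution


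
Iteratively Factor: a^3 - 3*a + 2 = (a + 2)*(a^2 - 2*a + 1) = (a - 1)*(a + 2)*(a - 1)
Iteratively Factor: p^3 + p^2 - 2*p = (p + 2)*(p^2 - p) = (p - 1)*(p + 2)*(p)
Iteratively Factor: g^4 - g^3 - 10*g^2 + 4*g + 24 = (g + 2)*(g^3 - 3*g^2 - 4*g + 12) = (g + 2)^2*(g^2 - 5*g + 6) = (g - 3)*(g + 2)^2*(g - 2)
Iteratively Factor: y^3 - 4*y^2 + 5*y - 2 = (y - 1)*(y^2 - 3*y + 2) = (y - 2)*(y - 1)*(y - 1)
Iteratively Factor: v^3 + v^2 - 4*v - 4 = (v - 2)*(v^2 + 3*v + 2) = (v - 2)*(v + 1)*(v + 2)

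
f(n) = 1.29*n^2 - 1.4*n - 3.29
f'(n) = 2.58*n - 1.4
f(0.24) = -3.55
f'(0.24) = -0.78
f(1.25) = -3.02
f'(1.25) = 1.82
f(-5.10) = 37.40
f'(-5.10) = -14.56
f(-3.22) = 14.59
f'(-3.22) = -9.71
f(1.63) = -2.14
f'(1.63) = 2.81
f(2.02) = -0.85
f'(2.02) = 3.81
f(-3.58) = 18.26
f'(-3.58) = -10.64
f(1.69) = -1.97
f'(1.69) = 2.96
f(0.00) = -3.29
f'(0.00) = -1.40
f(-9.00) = 113.80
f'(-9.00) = -24.62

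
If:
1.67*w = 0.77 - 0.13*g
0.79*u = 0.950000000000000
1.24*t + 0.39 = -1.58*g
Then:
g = 5.92307692307692 - 12.8461538461538*w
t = 16.3684863523573*w - 7.86166253101737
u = 1.20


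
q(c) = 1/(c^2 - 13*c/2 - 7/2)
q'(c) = (13/2 - 2*c)/(c^2 - 13*c/2 - 7/2)^2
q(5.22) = -0.10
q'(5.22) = -0.04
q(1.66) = -0.09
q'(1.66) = 0.02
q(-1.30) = 0.15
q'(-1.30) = 0.21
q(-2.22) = 0.06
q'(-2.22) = 0.04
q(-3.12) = 0.04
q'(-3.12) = 0.02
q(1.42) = -0.09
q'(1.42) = 0.03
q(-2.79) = 0.04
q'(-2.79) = 0.02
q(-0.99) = 0.26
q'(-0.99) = 0.55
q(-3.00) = 0.04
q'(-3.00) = 0.02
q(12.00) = 0.02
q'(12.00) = 0.00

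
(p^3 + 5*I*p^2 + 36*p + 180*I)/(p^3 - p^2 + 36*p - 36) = (p + 5*I)/(p - 1)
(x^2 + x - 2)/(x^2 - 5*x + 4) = (x + 2)/(x - 4)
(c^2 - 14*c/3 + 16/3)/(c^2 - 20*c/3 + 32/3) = (c - 2)/(c - 4)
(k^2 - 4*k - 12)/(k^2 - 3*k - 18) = (k + 2)/(k + 3)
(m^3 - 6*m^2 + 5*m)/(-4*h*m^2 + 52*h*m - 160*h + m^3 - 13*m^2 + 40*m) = m*(1 - m)/(4*h*m - 32*h - m^2 + 8*m)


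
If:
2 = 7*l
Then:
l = 2/7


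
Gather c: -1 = -1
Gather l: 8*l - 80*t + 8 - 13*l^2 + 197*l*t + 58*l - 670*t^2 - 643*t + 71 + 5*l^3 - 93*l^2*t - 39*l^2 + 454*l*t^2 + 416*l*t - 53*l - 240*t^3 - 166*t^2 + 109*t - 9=5*l^3 + l^2*(-93*t - 52) + l*(454*t^2 + 613*t + 13) - 240*t^3 - 836*t^2 - 614*t + 70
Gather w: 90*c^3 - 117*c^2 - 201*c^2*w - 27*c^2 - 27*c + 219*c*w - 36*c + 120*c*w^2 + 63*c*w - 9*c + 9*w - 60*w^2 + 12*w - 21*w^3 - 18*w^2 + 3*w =90*c^3 - 144*c^2 - 72*c - 21*w^3 + w^2*(120*c - 78) + w*(-201*c^2 + 282*c + 24)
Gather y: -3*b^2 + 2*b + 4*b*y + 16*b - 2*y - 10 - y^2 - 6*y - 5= -3*b^2 + 18*b - y^2 + y*(4*b - 8) - 15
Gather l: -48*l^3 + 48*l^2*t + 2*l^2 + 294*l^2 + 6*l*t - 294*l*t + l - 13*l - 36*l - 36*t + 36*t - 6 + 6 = -48*l^3 + l^2*(48*t + 296) + l*(-288*t - 48)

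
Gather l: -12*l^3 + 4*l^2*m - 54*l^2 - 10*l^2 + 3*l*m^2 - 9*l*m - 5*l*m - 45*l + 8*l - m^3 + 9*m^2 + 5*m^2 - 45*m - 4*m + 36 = -12*l^3 + l^2*(4*m - 64) + l*(3*m^2 - 14*m - 37) - m^3 + 14*m^2 - 49*m + 36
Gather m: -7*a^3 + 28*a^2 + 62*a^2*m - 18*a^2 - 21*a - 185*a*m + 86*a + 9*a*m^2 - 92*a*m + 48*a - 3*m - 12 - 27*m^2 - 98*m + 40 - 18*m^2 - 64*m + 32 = -7*a^3 + 10*a^2 + 113*a + m^2*(9*a - 45) + m*(62*a^2 - 277*a - 165) + 60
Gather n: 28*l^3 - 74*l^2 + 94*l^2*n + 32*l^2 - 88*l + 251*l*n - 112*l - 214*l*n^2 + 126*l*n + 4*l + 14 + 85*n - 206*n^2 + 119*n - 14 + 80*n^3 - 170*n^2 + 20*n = 28*l^3 - 42*l^2 - 196*l + 80*n^3 + n^2*(-214*l - 376) + n*(94*l^2 + 377*l + 224)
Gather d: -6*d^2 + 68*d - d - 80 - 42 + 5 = -6*d^2 + 67*d - 117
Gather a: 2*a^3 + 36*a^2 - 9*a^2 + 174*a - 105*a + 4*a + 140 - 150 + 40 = 2*a^3 + 27*a^2 + 73*a + 30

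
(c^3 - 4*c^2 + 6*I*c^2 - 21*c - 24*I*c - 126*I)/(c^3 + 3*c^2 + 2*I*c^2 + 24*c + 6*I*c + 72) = (c - 7)/(c - 4*I)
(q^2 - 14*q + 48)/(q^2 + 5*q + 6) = (q^2 - 14*q + 48)/(q^2 + 5*q + 6)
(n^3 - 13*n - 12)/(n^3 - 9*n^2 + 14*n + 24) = (n + 3)/(n - 6)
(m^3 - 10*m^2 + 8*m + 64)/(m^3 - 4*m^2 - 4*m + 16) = (m - 8)/(m - 2)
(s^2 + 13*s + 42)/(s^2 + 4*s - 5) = (s^2 + 13*s + 42)/(s^2 + 4*s - 5)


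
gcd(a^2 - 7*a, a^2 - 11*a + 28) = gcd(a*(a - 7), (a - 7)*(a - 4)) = a - 7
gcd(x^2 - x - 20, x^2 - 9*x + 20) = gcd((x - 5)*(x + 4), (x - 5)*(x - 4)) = x - 5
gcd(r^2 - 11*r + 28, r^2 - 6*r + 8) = r - 4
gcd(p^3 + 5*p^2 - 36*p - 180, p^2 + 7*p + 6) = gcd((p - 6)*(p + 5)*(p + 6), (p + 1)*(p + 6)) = p + 6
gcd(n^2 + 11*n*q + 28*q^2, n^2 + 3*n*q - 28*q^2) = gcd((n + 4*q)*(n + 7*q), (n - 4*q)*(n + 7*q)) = n + 7*q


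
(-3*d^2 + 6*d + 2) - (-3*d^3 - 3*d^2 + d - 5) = 3*d^3 + 5*d + 7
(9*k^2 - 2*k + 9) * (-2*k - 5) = -18*k^3 - 41*k^2 - 8*k - 45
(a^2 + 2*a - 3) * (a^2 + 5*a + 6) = a^4 + 7*a^3 + 13*a^2 - 3*a - 18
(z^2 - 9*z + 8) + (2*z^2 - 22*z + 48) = 3*z^2 - 31*z + 56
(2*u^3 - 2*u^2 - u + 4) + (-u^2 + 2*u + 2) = 2*u^3 - 3*u^2 + u + 6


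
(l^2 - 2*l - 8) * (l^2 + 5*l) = l^4 + 3*l^3 - 18*l^2 - 40*l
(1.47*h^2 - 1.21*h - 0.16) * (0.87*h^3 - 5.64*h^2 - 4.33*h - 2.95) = 1.2789*h^5 - 9.3435*h^4 + 0.3201*h^3 + 1.8052*h^2 + 4.2623*h + 0.472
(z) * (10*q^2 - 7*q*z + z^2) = 10*q^2*z - 7*q*z^2 + z^3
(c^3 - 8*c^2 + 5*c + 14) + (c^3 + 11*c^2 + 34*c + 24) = 2*c^3 + 3*c^2 + 39*c + 38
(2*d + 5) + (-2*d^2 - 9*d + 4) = -2*d^2 - 7*d + 9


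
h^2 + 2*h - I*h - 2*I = (h + 2)*(h - I)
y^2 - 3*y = y*(y - 3)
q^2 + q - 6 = (q - 2)*(q + 3)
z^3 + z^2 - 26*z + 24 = (z - 4)*(z - 1)*(z + 6)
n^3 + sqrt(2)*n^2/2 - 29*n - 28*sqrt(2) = (n - 4*sqrt(2))*(n + sqrt(2))*(n + 7*sqrt(2)/2)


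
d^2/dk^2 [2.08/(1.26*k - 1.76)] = 6.604416/(1.26*k - 1.76)^3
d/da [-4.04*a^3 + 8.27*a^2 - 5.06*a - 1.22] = -12.12*a^2 + 16.54*a - 5.06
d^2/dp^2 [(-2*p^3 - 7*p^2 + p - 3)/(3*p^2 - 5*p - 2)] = 2*(-158*p^3 - 267*p^2 + 129*p - 131)/(27*p^6 - 135*p^5 + 171*p^4 + 55*p^3 - 114*p^2 - 60*p - 8)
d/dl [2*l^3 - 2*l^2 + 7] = 2*l*(3*l - 2)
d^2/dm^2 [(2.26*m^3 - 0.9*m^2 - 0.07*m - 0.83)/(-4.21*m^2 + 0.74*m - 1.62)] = (-2.8421709430404e-14*m^4 + 36.441246*m^3 + 67.692666*m^2 - 53.96604*m - 5.520764)/(74.618461*m^6 - 39.347502*m^5 + 93.055314*m^4 - 30.686912*m^3 + 35.807508*m^2 - 5.826168*m + 4.251528)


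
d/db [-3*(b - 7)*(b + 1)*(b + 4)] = -9*b^2 + 12*b + 93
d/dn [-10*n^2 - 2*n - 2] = -20*n - 2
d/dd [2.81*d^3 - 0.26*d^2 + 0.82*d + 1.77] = 8.43*d^2 - 0.52*d + 0.82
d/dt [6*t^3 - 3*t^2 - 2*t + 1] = 18*t^2 - 6*t - 2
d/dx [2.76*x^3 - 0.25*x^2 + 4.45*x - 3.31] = 8.28*x^2 - 0.5*x + 4.45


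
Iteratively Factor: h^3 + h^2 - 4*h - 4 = (h + 1)*(h^2 - 4) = (h + 1)*(h + 2)*(h - 2)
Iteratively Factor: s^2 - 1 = (s + 1)*(s - 1)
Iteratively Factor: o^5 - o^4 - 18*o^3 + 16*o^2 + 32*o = (o + 4)*(o^4 - 5*o^3 + 2*o^2 + 8*o) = (o - 4)*(o + 4)*(o^3 - o^2 - 2*o) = (o - 4)*(o + 1)*(o + 4)*(o^2 - 2*o) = (o - 4)*(o - 2)*(o + 1)*(o + 4)*(o)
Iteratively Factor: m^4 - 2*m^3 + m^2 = (m)*(m^3 - 2*m^2 + m) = m*(m - 1)*(m^2 - m) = m^2*(m - 1)*(m - 1)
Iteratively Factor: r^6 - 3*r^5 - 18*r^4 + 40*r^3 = (r + 4)*(r^5 - 7*r^4 + 10*r^3) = r*(r + 4)*(r^4 - 7*r^3 + 10*r^2) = r*(r - 2)*(r + 4)*(r^3 - 5*r^2) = r*(r - 5)*(r - 2)*(r + 4)*(r^2) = r^2*(r - 5)*(r - 2)*(r + 4)*(r)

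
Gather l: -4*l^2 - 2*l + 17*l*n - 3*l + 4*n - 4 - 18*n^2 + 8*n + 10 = -4*l^2 + l*(17*n - 5) - 18*n^2 + 12*n + 6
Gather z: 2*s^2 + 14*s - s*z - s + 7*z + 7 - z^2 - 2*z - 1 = 2*s^2 + 13*s - z^2 + z*(5 - s) + 6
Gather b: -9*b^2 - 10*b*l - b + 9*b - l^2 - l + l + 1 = -9*b^2 + b*(8 - 10*l) - l^2 + 1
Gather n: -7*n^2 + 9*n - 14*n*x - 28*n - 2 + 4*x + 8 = -7*n^2 + n*(-14*x - 19) + 4*x + 6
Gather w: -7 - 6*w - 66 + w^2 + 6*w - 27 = w^2 - 100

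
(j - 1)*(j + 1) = j^2 - 1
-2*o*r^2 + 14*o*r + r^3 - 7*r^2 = r*(-2*o + r)*(r - 7)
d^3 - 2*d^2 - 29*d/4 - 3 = (d - 4)*(d + 1/2)*(d + 3/2)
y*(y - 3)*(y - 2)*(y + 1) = y^4 - 4*y^3 + y^2 + 6*y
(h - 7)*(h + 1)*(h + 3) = h^3 - 3*h^2 - 25*h - 21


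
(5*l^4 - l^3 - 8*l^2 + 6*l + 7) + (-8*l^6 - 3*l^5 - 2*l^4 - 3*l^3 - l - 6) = -8*l^6 - 3*l^5 + 3*l^4 - 4*l^3 - 8*l^2 + 5*l + 1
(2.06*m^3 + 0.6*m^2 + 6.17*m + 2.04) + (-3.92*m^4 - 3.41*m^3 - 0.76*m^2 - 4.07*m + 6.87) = -3.92*m^4 - 1.35*m^3 - 0.16*m^2 + 2.1*m + 8.91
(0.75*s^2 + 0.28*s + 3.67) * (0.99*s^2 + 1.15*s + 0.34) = 0.7425*s^4 + 1.1397*s^3 + 4.2103*s^2 + 4.3157*s + 1.2478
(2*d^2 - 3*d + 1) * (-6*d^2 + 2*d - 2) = -12*d^4 + 22*d^3 - 16*d^2 + 8*d - 2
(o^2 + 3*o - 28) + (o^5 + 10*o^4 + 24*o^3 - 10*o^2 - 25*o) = o^5 + 10*o^4 + 24*o^3 - 9*o^2 - 22*o - 28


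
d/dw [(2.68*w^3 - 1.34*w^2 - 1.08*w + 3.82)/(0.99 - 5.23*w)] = (-28.0328*w^3 + 14.9678*w^2 - 2.6532*w + 18.9094)/(27.3529*w^2 - 10.3554*w + 0.9801)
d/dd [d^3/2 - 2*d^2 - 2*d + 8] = 3*d^2/2 - 4*d - 2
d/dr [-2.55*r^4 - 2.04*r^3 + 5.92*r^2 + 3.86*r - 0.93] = -10.2*r^3 - 6.12*r^2 + 11.84*r + 3.86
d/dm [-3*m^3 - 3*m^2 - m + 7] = -9*m^2 - 6*m - 1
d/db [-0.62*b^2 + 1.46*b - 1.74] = 1.46 - 1.24*b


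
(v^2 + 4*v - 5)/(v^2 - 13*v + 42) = (v^2 + 4*v - 5)/(v^2 - 13*v + 42)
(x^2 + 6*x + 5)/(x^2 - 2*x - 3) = (x + 5)/(x - 3)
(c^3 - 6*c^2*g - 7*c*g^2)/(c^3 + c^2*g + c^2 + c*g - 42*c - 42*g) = c*(c - 7*g)/(c^2 + c - 42)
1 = 1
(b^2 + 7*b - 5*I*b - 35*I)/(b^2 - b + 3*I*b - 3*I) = (b^2 + b*(7 - 5*I) - 35*I)/(b^2 + b*(-1 + 3*I) - 3*I)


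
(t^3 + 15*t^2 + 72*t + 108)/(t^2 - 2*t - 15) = (t^2 + 12*t + 36)/(t - 5)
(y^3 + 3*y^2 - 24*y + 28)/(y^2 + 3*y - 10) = (y^2 + 5*y - 14)/(y + 5)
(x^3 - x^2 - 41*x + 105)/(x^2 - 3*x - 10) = (x^2 + 4*x - 21)/(x + 2)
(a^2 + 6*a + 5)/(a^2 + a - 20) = (a + 1)/(a - 4)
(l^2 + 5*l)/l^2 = (l + 5)/l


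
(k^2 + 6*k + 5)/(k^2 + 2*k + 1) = (k + 5)/(k + 1)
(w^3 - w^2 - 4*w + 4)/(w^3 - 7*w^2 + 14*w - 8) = (w + 2)/(w - 4)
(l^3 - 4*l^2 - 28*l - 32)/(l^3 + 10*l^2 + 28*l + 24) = (l - 8)/(l + 6)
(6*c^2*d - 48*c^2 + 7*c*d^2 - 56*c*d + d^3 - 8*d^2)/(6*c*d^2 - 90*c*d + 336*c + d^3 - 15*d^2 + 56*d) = (c + d)/(d - 7)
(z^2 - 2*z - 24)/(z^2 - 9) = (z^2 - 2*z - 24)/(z^2 - 9)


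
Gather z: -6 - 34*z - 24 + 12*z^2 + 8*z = 12*z^2 - 26*z - 30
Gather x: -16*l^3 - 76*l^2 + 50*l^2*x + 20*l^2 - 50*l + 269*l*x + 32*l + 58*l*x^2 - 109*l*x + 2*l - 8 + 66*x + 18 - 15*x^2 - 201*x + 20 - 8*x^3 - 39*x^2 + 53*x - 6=-16*l^3 - 56*l^2 - 16*l - 8*x^3 + x^2*(58*l - 54) + x*(50*l^2 + 160*l - 82) + 24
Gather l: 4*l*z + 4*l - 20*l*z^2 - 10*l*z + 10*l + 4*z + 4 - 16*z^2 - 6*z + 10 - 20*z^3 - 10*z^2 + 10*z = l*(-20*z^2 - 6*z + 14) - 20*z^3 - 26*z^2 + 8*z + 14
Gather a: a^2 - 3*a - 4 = a^2 - 3*a - 4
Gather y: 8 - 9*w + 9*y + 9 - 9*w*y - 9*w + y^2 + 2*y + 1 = -18*w + y^2 + y*(11 - 9*w) + 18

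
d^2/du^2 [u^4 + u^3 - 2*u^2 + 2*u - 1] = 12*u^2 + 6*u - 4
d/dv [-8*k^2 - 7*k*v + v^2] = -7*k + 2*v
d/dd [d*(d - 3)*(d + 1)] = 3*d^2 - 4*d - 3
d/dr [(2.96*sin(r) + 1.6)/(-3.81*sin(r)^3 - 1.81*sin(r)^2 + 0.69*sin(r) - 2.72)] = (22.5552*sin(r)^3 + 23.6456*sin(r)^2 + 5.792*sin(r) - 9.1552)*cos(r)/(14.5161*sin(r)^6 + 13.7922*sin(r)^5 - 1.9817*sin(r)^4 + 18.2286*sin(r)^3 + 10.3225*sin(r)^2 - 3.7536*sin(r) + 7.3984)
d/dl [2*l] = 2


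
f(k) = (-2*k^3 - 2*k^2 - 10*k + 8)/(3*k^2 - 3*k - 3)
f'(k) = (3 - 6*k)*(-2*k^3 - 2*k^2 - 10*k + 8)/(3*k^2 - 3*k - 3)^2 + (-6*k^2 - 4*k - 10)/(3*k^2 - 3*k - 3) = 2*(-k^4 + 2*k^3 + 9*k^2 - 6*k + 9)/(3*(k^4 - 2*k^3 - k^2 + 2*k + 1))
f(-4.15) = 2.59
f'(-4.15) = -0.40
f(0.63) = -0.11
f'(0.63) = 4.01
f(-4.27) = 2.63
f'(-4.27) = -0.42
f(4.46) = -5.86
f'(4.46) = -0.18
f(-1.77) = 2.61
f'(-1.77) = 1.18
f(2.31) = -8.30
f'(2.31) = 6.39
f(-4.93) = 2.93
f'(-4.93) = -0.48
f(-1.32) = 3.61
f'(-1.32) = 3.91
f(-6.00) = 3.48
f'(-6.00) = -0.54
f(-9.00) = 5.22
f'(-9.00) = -0.61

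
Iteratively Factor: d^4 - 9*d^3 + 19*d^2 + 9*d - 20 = (d - 4)*(d^3 - 5*d^2 - d + 5) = (d - 4)*(d + 1)*(d^2 - 6*d + 5) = (d - 5)*(d - 4)*(d + 1)*(d - 1)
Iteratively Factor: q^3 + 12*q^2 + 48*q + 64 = (q + 4)*(q^2 + 8*q + 16) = (q + 4)^2*(q + 4)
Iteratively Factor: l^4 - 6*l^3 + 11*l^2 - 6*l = (l - 2)*(l^3 - 4*l^2 + 3*l) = (l - 2)*(l - 1)*(l^2 - 3*l) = (l - 3)*(l - 2)*(l - 1)*(l)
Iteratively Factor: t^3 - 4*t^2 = (t)*(t^2 - 4*t) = t^2*(t - 4)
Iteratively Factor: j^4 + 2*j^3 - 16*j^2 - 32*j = (j)*(j^3 + 2*j^2 - 16*j - 32) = j*(j + 4)*(j^2 - 2*j - 8) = j*(j - 4)*(j + 4)*(j + 2)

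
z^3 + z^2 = z^2*(z + 1)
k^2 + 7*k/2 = k*(k + 7/2)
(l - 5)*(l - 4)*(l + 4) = l^3 - 5*l^2 - 16*l + 80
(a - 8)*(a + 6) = a^2 - 2*a - 48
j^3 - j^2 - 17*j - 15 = (j - 5)*(j + 1)*(j + 3)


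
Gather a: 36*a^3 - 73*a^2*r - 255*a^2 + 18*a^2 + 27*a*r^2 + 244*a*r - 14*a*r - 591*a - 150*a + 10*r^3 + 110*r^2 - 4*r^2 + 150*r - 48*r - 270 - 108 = 36*a^3 + a^2*(-73*r - 237) + a*(27*r^2 + 230*r - 741) + 10*r^3 + 106*r^2 + 102*r - 378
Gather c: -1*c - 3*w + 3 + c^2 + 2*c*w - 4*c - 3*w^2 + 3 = c^2 + c*(2*w - 5) - 3*w^2 - 3*w + 6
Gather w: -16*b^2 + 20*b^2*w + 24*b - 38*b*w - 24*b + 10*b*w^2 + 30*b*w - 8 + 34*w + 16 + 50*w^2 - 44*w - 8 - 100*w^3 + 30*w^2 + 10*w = -16*b^2 - 100*w^3 + w^2*(10*b + 80) + w*(20*b^2 - 8*b)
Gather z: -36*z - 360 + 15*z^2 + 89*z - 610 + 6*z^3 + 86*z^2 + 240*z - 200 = 6*z^3 + 101*z^2 + 293*z - 1170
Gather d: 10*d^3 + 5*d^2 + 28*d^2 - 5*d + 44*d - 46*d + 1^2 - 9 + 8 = 10*d^3 + 33*d^2 - 7*d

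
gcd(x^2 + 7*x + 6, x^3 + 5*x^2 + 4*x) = x + 1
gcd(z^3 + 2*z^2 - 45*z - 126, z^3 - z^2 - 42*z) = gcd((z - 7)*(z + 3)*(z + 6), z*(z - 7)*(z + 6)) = z^2 - z - 42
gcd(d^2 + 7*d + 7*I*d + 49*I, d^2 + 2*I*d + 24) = 1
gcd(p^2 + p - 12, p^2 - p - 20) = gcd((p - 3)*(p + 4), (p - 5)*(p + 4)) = p + 4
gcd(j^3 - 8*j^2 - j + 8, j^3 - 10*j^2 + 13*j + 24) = j^2 - 7*j - 8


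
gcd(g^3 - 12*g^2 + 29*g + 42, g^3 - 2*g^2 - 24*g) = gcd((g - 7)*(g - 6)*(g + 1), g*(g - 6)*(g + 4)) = g - 6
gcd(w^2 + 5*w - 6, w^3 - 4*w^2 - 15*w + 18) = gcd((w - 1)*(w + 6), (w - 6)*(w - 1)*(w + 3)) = w - 1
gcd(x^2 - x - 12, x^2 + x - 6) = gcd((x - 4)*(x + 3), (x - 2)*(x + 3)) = x + 3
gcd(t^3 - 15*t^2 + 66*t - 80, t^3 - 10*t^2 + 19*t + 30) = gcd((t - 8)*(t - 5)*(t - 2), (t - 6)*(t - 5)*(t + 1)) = t - 5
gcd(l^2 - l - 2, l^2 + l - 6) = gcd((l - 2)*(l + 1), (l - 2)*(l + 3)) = l - 2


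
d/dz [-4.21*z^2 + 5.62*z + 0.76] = 5.62 - 8.42*z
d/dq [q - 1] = 1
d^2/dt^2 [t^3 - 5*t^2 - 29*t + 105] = 6*t - 10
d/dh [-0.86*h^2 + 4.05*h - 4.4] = 4.05 - 1.72*h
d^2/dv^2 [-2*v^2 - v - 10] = -4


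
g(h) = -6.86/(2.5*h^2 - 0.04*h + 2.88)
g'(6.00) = 0.02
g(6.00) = -0.07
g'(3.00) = 0.16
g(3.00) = -0.27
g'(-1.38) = -0.80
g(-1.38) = -0.89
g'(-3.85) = -0.08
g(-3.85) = -0.17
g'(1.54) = 0.69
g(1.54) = -0.78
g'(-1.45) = -0.74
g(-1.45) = -0.84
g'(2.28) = 0.31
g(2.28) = -0.43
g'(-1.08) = -1.09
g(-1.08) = -1.17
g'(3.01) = 0.16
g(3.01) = -0.27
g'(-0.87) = -1.30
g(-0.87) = -1.43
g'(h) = -6.86*(0.04 - 5.0*h)/(2.5*h^2 - 0.04*h + 2.88)^2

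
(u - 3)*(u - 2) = u^2 - 5*u + 6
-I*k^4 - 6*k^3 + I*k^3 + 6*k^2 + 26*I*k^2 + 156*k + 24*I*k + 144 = (k - 6)*(k + 4)*(k - 6*I)*(-I*k - I)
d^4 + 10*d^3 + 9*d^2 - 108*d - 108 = (d - 3)*(d + 1)*(d + 6)^2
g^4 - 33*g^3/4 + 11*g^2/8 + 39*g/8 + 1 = (g - 8)*(g - 1)*(g + 1/4)*(g + 1/2)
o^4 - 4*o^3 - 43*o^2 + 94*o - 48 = (o - 8)*(o - 1)^2*(o + 6)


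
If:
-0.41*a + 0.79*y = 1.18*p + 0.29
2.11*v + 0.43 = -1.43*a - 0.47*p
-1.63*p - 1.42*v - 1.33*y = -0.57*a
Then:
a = 1.11096267942816*y - 0.30784105006429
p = 0.283479069012251*y - 0.138800991079357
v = 0.0357578992413424 - 0.816071940292901*y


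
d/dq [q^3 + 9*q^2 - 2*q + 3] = 3*q^2 + 18*q - 2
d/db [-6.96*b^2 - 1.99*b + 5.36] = -13.92*b - 1.99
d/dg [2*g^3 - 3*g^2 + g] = 6*g^2 - 6*g + 1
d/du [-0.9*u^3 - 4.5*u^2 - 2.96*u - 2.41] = -2.7*u^2 - 9.0*u - 2.96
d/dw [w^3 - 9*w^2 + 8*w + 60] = 3*w^2 - 18*w + 8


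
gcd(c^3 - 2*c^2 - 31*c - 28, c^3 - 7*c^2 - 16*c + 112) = c^2 - 3*c - 28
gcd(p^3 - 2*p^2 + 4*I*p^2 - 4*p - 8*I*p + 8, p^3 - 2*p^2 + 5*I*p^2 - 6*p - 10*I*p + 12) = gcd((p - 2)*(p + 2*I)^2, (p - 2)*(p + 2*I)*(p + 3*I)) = p^2 + p*(-2 + 2*I) - 4*I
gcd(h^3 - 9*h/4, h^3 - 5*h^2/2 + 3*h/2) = h^2 - 3*h/2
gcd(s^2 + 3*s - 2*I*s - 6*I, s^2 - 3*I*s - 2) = s - 2*I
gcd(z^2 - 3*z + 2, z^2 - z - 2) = z - 2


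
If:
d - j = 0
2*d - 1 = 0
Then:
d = 1/2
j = 1/2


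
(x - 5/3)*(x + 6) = x^2 + 13*x/3 - 10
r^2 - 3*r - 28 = (r - 7)*(r + 4)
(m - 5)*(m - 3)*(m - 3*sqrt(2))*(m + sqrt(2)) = m^4 - 8*m^3 - 2*sqrt(2)*m^3 + 9*m^2 + 16*sqrt(2)*m^2 - 30*sqrt(2)*m + 48*m - 90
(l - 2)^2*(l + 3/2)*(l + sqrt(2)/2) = l^4 - 5*l^3/2 + sqrt(2)*l^3/2 - 2*l^2 - 5*sqrt(2)*l^2/4 - sqrt(2)*l + 6*l + 3*sqrt(2)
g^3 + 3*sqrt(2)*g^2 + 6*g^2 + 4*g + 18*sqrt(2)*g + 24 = (g + 6)*(g + sqrt(2))*(g + 2*sqrt(2))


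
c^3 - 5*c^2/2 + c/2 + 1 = (c - 2)*(c - 1)*(c + 1/2)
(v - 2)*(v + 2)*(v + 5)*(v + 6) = v^4 + 11*v^3 + 26*v^2 - 44*v - 120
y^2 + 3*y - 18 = (y - 3)*(y + 6)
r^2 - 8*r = r*(r - 8)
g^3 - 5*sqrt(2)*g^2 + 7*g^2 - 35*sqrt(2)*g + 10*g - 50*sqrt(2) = (g + 2)*(g + 5)*(g - 5*sqrt(2))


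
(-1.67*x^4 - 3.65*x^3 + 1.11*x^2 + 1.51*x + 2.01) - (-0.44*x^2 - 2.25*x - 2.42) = -1.67*x^4 - 3.65*x^3 + 1.55*x^2 + 3.76*x + 4.43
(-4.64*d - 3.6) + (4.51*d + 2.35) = -0.13*d - 1.25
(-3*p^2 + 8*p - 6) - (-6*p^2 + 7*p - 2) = 3*p^2 + p - 4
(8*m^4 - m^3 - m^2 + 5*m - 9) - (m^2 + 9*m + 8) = 8*m^4 - m^3 - 2*m^2 - 4*m - 17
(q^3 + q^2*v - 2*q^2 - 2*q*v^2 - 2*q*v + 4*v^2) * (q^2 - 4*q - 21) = q^5 + q^4*v - 6*q^4 - 2*q^3*v^2 - 6*q^3*v - 13*q^3 + 12*q^2*v^2 - 13*q^2*v + 42*q^2 + 26*q*v^2 + 42*q*v - 84*v^2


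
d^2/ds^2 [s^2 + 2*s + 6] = 2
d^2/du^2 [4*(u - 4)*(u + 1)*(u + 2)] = 24*u - 8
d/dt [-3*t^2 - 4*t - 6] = -6*t - 4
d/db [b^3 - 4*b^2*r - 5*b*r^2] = 3*b^2 - 8*b*r - 5*r^2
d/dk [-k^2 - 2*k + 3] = -2*k - 2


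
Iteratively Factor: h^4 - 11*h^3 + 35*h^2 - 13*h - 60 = (h - 5)*(h^3 - 6*h^2 + 5*h + 12) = (h - 5)*(h + 1)*(h^2 - 7*h + 12) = (h - 5)*(h - 4)*(h + 1)*(h - 3)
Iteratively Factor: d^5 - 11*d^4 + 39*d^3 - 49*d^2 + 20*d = (d - 1)*(d^4 - 10*d^3 + 29*d^2 - 20*d) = (d - 4)*(d - 1)*(d^3 - 6*d^2 + 5*d) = (d - 4)*(d - 1)^2*(d^2 - 5*d) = d*(d - 4)*(d - 1)^2*(d - 5)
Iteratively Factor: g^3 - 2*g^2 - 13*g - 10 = (g + 2)*(g^2 - 4*g - 5) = (g + 1)*(g + 2)*(g - 5)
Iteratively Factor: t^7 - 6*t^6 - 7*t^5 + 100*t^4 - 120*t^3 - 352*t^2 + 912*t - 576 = (t - 2)*(t^6 - 4*t^5 - 15*t^4 + 70*t^3 + 20*t^2 - 312*t + 288) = (t - 2)^2*(t^5 - 2*t^4 - 19*t^3 + 32*t^2 + 84*t - 144) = (t - 2)^3*(t^4 - 19*t^2 - 6*t + 72) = (t - 2)^3*(t + 3)*(t^3 - 3*t^2 - 10*t + 24) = (t - 4)*(t - 2)^3*(t + 3)*(t^2 + t - 6) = (t - 4)*(t - 2)^4*(t + 3)*(t + 3)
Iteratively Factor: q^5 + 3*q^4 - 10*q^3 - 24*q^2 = (q - 3)*(q^4 + 6*q^3 + 8*q^2) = q*(q - 3)*(q^3 + 6*q^2 + 8*q) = q*(q - 3)*(q + 4)*(q^2 + 2*q) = q^2*(q - 3)*(q + 4)*(q + 2)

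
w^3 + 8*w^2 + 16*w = w*(w + 4)^2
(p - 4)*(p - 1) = p^2 - 5*p + 4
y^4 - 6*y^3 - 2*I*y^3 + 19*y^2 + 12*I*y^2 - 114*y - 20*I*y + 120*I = (y - 6)*(y - 5*I)*(y - I)*(y + 4*I)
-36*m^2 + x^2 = (-6*m + x)*(6*m + x)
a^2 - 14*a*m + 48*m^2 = (a - 8*m)*(a - 6*m)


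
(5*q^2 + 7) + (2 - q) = 5*q^2 - q + 9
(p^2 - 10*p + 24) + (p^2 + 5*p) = 2*p^2 - 5*p + 24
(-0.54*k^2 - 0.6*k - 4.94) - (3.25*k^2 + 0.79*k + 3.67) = -3.79*k^2 - 1.39*k - 8.61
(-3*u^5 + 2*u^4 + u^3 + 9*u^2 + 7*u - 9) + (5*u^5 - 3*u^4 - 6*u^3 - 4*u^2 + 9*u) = 2*u^5 - u^4 - 5*u^3 + 5*u^2 + 16*u - 9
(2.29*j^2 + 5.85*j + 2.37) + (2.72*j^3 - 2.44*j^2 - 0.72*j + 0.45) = 2.72*j^3 - 0.15*j^2 + 5.13*j + 2.82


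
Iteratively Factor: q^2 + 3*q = (q + 3)*(q)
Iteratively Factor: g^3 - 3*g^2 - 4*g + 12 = (g - 2)*(g^2 - g - 6) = (g - 2)*(g + 2)*(g - 3)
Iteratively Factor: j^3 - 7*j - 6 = (j - 3)*(j^2 + 3*j + 2) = (j - 3)*(j + 1)*(j + 2)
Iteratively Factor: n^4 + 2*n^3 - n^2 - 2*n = (n - 1)*(n^3 + 3*n^2 + 2*n) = (n - 1)*(n + 2)*(n^2 + n) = n*(n - 1)*(n + 2)*(n + 1)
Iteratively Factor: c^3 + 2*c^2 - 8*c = (c)*(c^2 + 2*c - 8) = c*(c - 2)*(c + 4)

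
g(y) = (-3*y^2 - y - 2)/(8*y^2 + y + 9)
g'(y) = (-16*y - 1)*(-3*y^2 - y - 2)/(8*y^2 + y + 9)^2 + (-6*y - 1)/(8*y^2 + y + 9)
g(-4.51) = -0.35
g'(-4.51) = 0.01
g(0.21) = -0.24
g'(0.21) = -0.12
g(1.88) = -0.37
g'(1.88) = -0.02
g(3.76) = -0.38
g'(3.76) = -0.00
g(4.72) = -0.38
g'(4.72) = 0.00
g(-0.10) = -0.21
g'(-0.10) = -0.06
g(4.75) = -0.38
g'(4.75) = 0.00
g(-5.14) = -0.35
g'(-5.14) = 0.01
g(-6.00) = -0.36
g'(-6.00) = 0.00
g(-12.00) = -0.37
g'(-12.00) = 0.00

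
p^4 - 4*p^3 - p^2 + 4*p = p*(p - 4)*(p - 1)*(p + 1)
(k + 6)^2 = k^2 + 12*k + 36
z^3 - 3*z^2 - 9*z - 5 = (z - 5)*(z + 1)^2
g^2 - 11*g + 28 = (g - 7)*(g - 4)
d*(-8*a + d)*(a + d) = -8*a^2*d - 7*a*d^2 + d^3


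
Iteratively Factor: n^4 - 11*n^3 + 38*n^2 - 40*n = (n - 5)*(n^3 - 6*n^2 + 8*n) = n*(n - 5)*(n^2 - 6*n + 8) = n*(n - 5)*(n - 4)*(n - 2)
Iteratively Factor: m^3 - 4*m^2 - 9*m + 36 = (m - 4)*(m^2 - 9) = (m - 4)*(m - 3)*(m + 3)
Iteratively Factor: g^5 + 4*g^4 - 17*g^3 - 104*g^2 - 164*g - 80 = (g - 5)*(g^4 + 9*g^3 + 28*g^2 + 36*g + 16) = (g - 5)*(g + 2)*(g^3 + 7*g^2 + 14*g + 8) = (g - 5)*(g + 1)*(g + 2)*(g^2 + 6*g + 8) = (g - 5)*(g + 1)*(g + 2)*(g + 4)*(g + 2)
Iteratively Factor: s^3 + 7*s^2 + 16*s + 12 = (s + 3)*(s^2 + 4*s + 4) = (s + 2)*(s + 3)*(s + 2)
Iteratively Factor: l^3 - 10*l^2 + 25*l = (l - 5)*(l^2 - 5*l) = (l - 5)^2*(l)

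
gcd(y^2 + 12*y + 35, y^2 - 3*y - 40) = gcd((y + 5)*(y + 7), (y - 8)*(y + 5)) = y + 5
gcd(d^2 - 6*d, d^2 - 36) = d - 6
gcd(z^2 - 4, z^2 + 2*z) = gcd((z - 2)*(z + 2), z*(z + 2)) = z + 2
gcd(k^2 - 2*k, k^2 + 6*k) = k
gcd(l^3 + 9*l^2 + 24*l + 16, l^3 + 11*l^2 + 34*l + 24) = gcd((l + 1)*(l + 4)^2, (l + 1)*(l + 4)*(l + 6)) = l^2 + 5*l + 4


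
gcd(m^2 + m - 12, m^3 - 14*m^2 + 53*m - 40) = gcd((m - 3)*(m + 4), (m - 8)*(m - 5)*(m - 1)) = 1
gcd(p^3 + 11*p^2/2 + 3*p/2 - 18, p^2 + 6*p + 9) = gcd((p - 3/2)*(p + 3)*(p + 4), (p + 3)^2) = p + 3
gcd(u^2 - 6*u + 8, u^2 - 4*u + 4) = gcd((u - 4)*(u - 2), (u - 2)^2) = u - 2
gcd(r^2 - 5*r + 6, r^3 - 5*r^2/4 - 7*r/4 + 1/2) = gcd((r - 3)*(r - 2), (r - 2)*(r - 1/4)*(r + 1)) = r - 2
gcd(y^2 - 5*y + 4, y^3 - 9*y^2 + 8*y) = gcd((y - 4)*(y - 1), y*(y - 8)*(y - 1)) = y - 1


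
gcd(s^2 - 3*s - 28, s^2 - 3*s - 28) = s^2 - 3*s - 28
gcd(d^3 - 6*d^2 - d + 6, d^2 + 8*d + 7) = d + 1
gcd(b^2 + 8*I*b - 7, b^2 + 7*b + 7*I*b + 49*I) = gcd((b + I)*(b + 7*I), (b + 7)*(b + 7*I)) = b + 7*I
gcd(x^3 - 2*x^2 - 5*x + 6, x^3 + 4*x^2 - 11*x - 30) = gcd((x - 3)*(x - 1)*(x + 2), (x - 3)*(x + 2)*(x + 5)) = x^2 - x - 6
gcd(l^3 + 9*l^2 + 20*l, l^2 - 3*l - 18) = 1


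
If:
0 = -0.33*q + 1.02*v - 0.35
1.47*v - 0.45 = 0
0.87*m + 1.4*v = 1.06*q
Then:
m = -0.63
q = -0.11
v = 0.31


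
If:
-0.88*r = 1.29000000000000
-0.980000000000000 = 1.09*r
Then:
No Solution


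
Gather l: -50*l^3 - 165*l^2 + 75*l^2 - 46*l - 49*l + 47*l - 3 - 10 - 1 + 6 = -50*l^3 - 90*l^2 - 48*l - 8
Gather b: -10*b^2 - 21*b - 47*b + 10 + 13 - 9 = -10*b^2 - 68*b + 14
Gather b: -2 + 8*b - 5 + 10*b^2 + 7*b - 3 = 10*b^2 + 15*b - 10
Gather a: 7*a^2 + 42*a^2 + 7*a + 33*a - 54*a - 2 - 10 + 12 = 49*a^2 - 14*a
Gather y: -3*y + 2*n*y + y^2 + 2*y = y^2 + y*(2*n - 1)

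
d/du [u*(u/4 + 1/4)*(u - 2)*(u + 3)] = u^3 + 3*u^2/2 - 5*u/2 - 3/2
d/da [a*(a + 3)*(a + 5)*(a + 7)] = 4*a^3 + 45*a^2 + 142*a + 105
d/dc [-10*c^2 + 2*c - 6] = 2 - 20*c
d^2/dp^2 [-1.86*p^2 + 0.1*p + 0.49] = -3.72000000000000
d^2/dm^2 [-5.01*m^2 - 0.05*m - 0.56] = -10.0200000000000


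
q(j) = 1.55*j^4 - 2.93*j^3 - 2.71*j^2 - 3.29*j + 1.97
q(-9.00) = 12117.59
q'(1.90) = -2.79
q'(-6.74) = -2264.40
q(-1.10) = 8.48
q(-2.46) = 94.05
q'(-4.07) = -544.83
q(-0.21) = 2.57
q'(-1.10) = -16.22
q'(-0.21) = -2.60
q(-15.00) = 87799.07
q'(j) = 6.2*j^3 - 8.79*j^2 - 5.42*j - 3.29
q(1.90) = -13.96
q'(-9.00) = -5186.30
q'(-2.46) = -135.45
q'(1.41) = -11.03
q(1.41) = -10.14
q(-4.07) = 593.32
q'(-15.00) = -22824.74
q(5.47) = 811.00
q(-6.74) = 3996.83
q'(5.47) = 718.80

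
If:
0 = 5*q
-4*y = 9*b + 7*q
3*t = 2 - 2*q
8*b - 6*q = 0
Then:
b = 0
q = 0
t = 2/3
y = 0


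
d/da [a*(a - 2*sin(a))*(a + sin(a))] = -a^2*cos(a) + 3*a^2 - 2*a*sin(a) - 2*a*sin(2*a) + cos(2*a) - 1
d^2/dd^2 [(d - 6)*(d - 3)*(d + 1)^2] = 12*d^2 - 42*d + 2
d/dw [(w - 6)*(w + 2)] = 2*w - 4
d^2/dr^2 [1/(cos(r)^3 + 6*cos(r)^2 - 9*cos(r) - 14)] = 3*((-11*cos(r) + 16*cos(2*r) + 3*cos(3*r))*(cos(r)^3 + 6*cos(r)^2 - 9*cos(r) - 14)/4 + 6*(cos(r)^2 + 4*cos(r) - 3)^2*sin(r)^2)/(cos(r)^3 + 6*cos(r)^2 - 9*cos(r) - 14)^3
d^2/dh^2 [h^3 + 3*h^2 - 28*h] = 6*h + 6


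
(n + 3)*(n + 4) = n^2 + 7*n + 12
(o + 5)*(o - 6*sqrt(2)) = o^2 - 6*sqrt(2)*o + 5*o - 30*sqrt(2)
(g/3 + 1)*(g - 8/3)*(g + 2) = g^3/3 + 7*g^2/9 - 22*g/9 - 16/3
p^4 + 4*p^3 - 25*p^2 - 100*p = p*(p - 5)*(p + 4)*(p + 5)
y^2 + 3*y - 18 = (y - 3)*(y + 6)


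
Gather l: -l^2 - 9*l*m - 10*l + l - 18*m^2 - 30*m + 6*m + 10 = -l^2 + l*(-9*m - 9) - 18*m^2 - 24*m + 10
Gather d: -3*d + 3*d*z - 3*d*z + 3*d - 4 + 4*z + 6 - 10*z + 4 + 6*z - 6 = 0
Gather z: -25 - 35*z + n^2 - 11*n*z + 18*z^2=n^2 + 18*z^2 + z*(-11*n - 35) - 25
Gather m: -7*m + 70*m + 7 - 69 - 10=63*m - 72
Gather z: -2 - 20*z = -20*z - 2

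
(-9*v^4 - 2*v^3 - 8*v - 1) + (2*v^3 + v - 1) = -9*v^4 - 7*v - 2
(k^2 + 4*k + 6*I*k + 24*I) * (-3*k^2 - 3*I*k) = -3*k^4 - 12*k^3 - 21*I*k^3 + 18*k^2 - 84*I*k^2 + 72*k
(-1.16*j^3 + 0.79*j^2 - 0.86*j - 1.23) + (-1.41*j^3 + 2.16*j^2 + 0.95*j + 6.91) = -2.57*j^3 + 2.95*j^2 + 0.09*j + 5.68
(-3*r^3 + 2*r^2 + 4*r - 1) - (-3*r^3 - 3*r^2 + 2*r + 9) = 5*r^2 + 2*r - 10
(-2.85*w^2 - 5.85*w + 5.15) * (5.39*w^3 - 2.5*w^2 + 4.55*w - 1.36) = -15.3615*w^5 - 24.4065*w^4 + 29.416*w^3 - 35.6165*w^2 + 31.3885*w - 7.004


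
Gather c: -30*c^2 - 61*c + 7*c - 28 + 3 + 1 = -30*c^2 - 54*c - 24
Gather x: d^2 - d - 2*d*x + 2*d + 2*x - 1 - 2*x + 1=d^2 - 2*d*x + d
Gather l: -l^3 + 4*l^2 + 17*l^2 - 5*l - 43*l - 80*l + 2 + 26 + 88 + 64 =-l^3 + 21*l^2 - 128*l + 180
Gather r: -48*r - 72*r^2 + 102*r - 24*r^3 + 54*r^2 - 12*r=-24*r^3 - 18*r^2 + 42*r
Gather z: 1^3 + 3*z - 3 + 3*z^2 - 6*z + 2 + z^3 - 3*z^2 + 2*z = z^3 - z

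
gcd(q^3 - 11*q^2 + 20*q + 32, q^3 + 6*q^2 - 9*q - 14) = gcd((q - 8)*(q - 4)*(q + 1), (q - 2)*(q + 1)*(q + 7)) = q + 1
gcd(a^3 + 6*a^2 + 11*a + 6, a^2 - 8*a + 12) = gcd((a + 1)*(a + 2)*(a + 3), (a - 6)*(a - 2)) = 1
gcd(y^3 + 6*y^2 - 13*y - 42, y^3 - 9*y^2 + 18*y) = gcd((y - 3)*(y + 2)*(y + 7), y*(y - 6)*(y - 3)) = y - 3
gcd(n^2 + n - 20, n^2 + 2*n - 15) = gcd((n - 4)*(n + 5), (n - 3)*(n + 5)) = n + 5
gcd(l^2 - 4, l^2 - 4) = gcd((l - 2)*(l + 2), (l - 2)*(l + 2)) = l^2 - 4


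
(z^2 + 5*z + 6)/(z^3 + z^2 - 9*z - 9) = (z + 2)/(z^2 - 2*z - 3)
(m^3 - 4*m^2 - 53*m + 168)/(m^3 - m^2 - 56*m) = (m - 3)/m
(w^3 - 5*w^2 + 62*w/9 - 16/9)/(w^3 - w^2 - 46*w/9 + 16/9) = (w - 2)/(w + 2)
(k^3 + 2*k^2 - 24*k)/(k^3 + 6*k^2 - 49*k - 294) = k*(k - 4)/(k^2 - 49)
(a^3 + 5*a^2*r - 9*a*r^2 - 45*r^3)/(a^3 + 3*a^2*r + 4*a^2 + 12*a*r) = (a^2 + 2*a*r - 15*r^2)/(a*(a + 4))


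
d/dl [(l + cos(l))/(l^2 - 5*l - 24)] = ((5 - 2*l)*(l + cos(l)) + (sin(l) - 1)*(-l^2 + 5*l + 24))/(-l^2 + 5*l + 24)^2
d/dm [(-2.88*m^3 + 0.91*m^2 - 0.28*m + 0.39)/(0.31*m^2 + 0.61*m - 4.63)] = (-0.8928*m^4 - 3.5136*m^3 + 40.6451*m^2 - 8.6684*m + 1.0585)/(0.0961*m^4 + 0.3782*m^3 - 2.4985*m^2 - 5.6486*m + 21.4369)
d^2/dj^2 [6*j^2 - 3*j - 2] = 12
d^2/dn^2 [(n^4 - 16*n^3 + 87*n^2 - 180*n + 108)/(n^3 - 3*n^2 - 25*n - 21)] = 2*(73*n^6 - 1452*n^5 + 8841*n^4 - 7240*n^3 - 66861*n^2 + 43956*n + 193563)/(n^9 - 9*n^8 - 48*n^7 + 360*n^6 + 1578*n^5 - 3042*n^4 - 23752*n^3 - 43344*n^2 - 33075*n - 9261)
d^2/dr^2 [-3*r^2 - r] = -6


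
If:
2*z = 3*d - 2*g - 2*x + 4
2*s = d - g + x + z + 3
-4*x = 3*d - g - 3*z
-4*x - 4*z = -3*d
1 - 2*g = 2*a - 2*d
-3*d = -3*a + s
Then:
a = -43/22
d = -20/11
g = 7/11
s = -9/22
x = 2/7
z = -127/77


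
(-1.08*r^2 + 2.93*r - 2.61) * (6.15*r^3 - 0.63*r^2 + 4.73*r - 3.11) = -6.642*r^5 + 18.6999*r^4 - 23.0058*r^3 + 18.862*r^2 - 21.4576*r + 8.1171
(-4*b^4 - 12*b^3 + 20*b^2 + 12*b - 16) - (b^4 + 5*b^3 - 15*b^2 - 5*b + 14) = -5*b^4 - 17*b^3 + 35*b^2 + 17*b - 30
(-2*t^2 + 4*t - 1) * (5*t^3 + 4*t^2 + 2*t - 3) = -10*t^5 + 12*t^4 + 7*t^3 + 10*t^2 - 14*t + 3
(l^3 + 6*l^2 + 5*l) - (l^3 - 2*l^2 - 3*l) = 8*l^2 + 8*l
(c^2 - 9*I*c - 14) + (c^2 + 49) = 2*c^2 - 9*I*c + 35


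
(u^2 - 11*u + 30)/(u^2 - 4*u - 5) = (u - 6)/(u + 1)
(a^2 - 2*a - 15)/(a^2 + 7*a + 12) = (a - 5)/(a + 4)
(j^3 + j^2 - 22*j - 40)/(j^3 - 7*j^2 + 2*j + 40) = (j + 4)/(j - 4)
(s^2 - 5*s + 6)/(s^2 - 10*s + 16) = (s - 3)/(s - 8)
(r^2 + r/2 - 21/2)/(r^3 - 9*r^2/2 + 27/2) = (2*r + 7)/(2*r^2 - 3*r - 9)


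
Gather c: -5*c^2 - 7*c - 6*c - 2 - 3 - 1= -5*c^2 - 13*c - 6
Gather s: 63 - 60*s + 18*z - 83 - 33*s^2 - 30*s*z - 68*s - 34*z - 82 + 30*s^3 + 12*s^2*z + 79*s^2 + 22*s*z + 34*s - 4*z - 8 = 30*s^3 + s^2*(12*z + 46) + s*(-8*z - 94) - 20*z - 110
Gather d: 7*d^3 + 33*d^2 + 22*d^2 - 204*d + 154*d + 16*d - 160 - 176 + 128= 7*d^3 + 55*d^2 - 34*d - 208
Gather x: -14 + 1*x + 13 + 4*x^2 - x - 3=4*x^2 - 4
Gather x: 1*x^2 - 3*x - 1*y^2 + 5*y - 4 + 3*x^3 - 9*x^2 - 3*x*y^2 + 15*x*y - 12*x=3*x^3 - 8*x^2 + x*(-3*y^2 + 15*y - 15) - y^2 + 5*y - 4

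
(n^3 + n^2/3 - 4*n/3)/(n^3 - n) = (n + 4/3)/(n + 1)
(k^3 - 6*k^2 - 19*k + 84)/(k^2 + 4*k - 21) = (k^2 - 3*k - 28)/(k + 7)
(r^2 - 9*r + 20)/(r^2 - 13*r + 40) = (r - 4)/(r - 8)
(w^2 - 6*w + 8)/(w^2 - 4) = (w - 4)/(w + 2)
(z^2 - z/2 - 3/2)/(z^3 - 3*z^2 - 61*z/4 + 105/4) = 2*(z + 1)/(2*z^2 - 3*z - 35)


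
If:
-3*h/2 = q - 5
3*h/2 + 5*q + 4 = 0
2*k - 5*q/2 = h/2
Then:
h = 29/6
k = -77/48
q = -9/4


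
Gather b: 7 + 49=56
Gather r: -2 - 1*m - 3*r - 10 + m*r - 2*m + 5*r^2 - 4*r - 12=-3*m + 5*r^2 + r*(m - 7) - 24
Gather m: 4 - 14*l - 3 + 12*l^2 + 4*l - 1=12*l^2 - 10*l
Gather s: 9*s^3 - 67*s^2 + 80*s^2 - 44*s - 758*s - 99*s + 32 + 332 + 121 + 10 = 9*s^3 + 13*s^2 - 901*s + 495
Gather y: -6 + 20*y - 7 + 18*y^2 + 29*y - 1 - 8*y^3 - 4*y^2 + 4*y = -8*y^3 + 14*y^2 + 53*y - 14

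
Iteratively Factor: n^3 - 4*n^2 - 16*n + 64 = (n + 4)*(n^2 - 8*n + 16) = (n - 4)*(n + 4)*(n - 4)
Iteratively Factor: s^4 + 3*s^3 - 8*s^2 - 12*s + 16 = (s + 2)*(s^3 + s^2 - 10*s + 8) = (s - 1)*(s + 2)*(s^2 + 2*s - 8) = (s - 2)*(s - 1)*(s + 2)*(s + 4)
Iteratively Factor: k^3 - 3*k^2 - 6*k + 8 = (k + 2)*(k^2 - 5*k + 4) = (k - 4)*(k + 2)*(k - 1)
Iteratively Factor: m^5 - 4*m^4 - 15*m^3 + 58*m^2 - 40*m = (m)*(m^4 - 4*m^3 - 15*m^2 + 58*m - 40) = m*(m - 5)*(m^3 + m^2 - 10*m + 8) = m*(m - 5)*(m + 4)*(m^2 - 3*m + 2) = m*(m - 5)*(m - 2)*(m + 4)*(m - 1)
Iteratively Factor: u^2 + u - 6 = (u - 2)*(u + 3)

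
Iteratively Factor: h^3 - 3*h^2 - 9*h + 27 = (h - 3)*(h^2 - 9) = (h - 3)^2*(h + 3)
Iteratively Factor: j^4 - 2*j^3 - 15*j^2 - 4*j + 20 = (j - 5)*(j^3 + 3*j^2 - 4) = (j - 5)*(j + 2)*(j^2 + j - 2) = (j - 5)*(j - 1)*(j + 2)*(j + 2)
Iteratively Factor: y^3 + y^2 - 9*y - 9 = (y - 3)*(y^2 + 4*y + 3) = (y - 3)*(y + 3)*(y + 1)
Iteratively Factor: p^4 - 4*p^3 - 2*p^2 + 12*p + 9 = (p + 1)*(p^3 - 5*p^2 + 3*p + 9) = (p - 3)*(p + 1)*(p^2 - 2*p - 3) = (p - 3)*(p + 1)^2*(p - 3)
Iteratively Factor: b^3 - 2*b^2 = (b)*(b^2 - 2*b) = b*(b - 2)*(b)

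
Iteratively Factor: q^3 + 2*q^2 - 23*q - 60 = (q + 4)*(q^2 - 2*q - 15) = (q + 3)*(q + 4)*(q - 5)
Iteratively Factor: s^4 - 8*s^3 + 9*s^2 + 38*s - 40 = (s - 4)*(s^3 - 4*s^2 - 7*s + 10) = (s - 4)*(s - 1)*(s^2 - 3*s - 10) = (s - 4)*(s - 1)*(s + 2)*(s - 5)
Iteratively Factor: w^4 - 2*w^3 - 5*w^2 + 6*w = (w + 2)*(w^3 - 4*w^2 + 3*w) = (w - 1)*(w + 2)*(w^2 - 3*w) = (w - 3)*(w - 1)*(w + 2)*(w)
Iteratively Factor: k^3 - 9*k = (k)*(k^2 - 9) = k*(k + 3)*(k - 3)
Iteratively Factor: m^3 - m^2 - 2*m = (m)*(m^2 - m - 2) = m*(m + 1)*(m - 2)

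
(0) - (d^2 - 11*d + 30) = -d^2 + 11*d - 30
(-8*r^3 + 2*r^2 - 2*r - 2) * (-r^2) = 8*r^5 - 2*r^4 + 2*r^3 + 2*r^2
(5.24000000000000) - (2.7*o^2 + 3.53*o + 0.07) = -2.7*o^2 - 3.53*o + 5.17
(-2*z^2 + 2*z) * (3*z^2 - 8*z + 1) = -6*z^4 + 22*z^3 - 18*z^2 + 2*z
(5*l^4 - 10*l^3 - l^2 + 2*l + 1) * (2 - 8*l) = -40*l^5 + 90*l^4 - 12*l^3 - 18*l^2 - 4*l + 2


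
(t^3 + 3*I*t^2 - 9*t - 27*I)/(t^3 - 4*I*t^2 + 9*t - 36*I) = (t^2 - 9)/(t^2 - 7*I*t - 12)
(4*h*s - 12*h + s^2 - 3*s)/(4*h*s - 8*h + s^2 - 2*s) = (s - 3)/(s - 2)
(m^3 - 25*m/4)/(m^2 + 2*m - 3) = m*(4*m^2 - 25)/(4*(m^2 + 2*m - 3))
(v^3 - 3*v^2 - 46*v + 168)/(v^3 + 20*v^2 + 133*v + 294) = (v^2 - 10*v + 24)/(v^2 + 13*v + 42)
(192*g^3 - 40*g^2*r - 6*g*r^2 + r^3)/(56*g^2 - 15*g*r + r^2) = (-24*g^2 + 2*g*r + r^2)/(-7*g + r)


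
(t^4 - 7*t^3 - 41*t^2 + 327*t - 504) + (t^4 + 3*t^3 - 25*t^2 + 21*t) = 2*t^4 - 4*t^3 - 66*t^2 + 348*t - 504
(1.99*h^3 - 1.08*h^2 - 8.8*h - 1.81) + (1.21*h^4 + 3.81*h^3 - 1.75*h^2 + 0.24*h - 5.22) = 1.21*h^4 + 5.8*h^3 - 2.83*h^2 - 8.56*h - 7.03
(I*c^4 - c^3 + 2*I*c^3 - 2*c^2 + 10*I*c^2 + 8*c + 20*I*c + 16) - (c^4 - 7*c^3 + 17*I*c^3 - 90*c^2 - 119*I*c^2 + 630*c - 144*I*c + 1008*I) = -c^4 + I*c^4 + 6*c^3 - 15*I*c^3 + 88*c^2 + 129*I*c^2 - 622*c + 164*I*c + 16 - 1008*I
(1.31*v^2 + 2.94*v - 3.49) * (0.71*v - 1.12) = 0.9301*v^3 + 0.620199999999999*v^2 - 5.7707*v + 3.9088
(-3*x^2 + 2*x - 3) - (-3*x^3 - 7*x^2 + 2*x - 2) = 3*x^3 + 4*x^2 - 1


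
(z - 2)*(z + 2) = z^2 - 4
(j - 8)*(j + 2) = j^2 - 6*j - 16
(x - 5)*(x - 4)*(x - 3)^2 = x^4 - 15*x^3 + 83*x^2 - 201*x + 180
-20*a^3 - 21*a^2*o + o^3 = (-5*a + o)*(a + o)*(4*a + o)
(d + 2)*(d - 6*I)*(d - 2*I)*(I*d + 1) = I*d^4 + 9*d^3 + 2*I*d^3 + 18*d^2 - 20*I*d^2 - 12*d - 40*I*d - 24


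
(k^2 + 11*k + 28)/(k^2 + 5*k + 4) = (k + 7)/(k + 1)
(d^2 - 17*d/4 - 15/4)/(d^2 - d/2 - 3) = (-4*d^2 + 17*d + 15)/(2*(-2*d^2 + d + 6))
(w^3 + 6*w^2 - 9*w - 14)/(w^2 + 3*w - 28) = (w^2 - w - 2)/(w - 4)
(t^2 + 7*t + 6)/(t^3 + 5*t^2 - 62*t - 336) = (t + 1)/(t^2 - t - 56)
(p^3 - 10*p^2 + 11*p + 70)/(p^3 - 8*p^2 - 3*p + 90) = (p^2 - 5*p - 14)/(p^2 - 3*p - 18)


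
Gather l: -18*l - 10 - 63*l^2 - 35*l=-63*l^2 - 53*l - 10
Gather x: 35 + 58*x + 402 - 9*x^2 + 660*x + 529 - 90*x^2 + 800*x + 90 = -99*x^2 + 1518*x + 1056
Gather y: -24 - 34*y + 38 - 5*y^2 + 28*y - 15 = -5*y^2 - 6*y - 1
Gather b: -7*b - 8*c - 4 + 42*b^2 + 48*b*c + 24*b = 42*b^2 + b*(48*c + 17) - 8*c - 4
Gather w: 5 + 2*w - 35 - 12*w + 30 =-10*w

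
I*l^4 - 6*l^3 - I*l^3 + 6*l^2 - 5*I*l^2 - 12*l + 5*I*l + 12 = (l - I)*(l + 3*I)*(l + 4*I)*(I*l - I)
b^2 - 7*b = b*(b - 7)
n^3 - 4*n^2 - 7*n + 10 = (n - 5)*(n - 1)*(n + 2)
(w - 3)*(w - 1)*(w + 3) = w^3 - w^2 - 9*w + 9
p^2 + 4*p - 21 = (p - 3)*(p + 7)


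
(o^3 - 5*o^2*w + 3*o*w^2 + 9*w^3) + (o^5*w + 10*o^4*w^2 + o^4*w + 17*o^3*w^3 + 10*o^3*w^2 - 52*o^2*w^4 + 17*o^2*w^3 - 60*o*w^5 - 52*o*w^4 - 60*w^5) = o^5*w + 10*o^4*w^2 + o^4*w + 17*o^3*w^3 + 10*o^3*w^2 + o^3 - 52*o^2*w^4 + 17*o^2*w^3 - 5*o^2*w - 60*o*w^5 - 52*o*w^4 + 3*o*w^2 - 60*w^5 + 9*w^3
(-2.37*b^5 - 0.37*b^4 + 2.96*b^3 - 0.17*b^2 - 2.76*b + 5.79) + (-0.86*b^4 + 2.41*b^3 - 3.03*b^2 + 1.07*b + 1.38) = -2.37*b^5 - 1.23*b^4 + 5.37*b^3 - 3.2*b^2 - 1.69*b + 7.17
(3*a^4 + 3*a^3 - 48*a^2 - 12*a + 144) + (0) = 3*a^4 + 3*a^3 - 48*a^2 - 12*a + 144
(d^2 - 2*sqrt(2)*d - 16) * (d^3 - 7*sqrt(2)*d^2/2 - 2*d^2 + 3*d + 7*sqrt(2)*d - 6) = d^5 - 11*sqrt(2)*d^4/2 - 2*d^4 + d^3 + 11*sqrt(2)*d^3 - 2*d^2 + 50*sqrt(2)*d^2 - 100*sqrt(2)*d - 48*d + 96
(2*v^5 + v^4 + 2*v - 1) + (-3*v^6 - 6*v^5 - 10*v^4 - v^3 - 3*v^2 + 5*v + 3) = -3*v^6 - 4*v^5 - 9*v^4 - v^3 - 3*v^2 + 7*v + 2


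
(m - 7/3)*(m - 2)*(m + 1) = m^3 - 10*m^2/3 + m/3 + 14/3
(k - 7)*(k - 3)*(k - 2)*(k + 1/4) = k^4 - 47*k^3/4 + 38*k^2 - 127*k/4 - 21/2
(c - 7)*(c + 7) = c^2 - 49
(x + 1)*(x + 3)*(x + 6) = x^3 + 10*x^2 + 27*x + 18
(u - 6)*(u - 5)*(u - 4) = u^3 - 15*u^2 + 74*u - 120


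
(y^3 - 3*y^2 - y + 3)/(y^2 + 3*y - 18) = (y^2 - 1)/(y + 6)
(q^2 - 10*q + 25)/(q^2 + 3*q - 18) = (q^2 - 10*q + 25)/(q^2 + 3*q - 18)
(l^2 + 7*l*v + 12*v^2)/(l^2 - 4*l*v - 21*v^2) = (-l - 4*v)/(-l + 7*v)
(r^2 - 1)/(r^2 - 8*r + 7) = (r + 1)/(r - 7)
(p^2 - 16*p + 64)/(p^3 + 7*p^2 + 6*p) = (p^2 - 16*p + 64)/(p*(p^2 + 7*p + 6))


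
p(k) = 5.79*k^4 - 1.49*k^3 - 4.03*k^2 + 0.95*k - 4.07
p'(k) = 23.16*k^3 - 4.47*k^2 - 8.06*k + 0.95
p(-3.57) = 949.45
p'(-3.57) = -1081.01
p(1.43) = 8.90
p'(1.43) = 48.01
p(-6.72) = 12067.16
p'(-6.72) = -7174.98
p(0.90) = -3.77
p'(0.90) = 6.96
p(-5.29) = 4632.91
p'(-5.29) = -3510.01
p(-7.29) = 16704.76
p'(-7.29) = -9150.51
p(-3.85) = 1289.67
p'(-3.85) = -1355.94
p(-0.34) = -4.72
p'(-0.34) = 2.26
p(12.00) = 116913.73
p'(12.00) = 39281.03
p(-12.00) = 122040.37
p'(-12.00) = -40566.49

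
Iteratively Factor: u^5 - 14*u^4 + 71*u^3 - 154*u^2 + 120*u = (u)*(u^4 - 14*u^3 + 71*u^2 - 154*u + 120) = u*(u - 4)*(u^3 - 10*u^2 + 31*u - 30) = u*(u - 5)*(u - 4)*(u^2 - 5*u + 6) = u*(u - 5)*(u - 4)*(u - 3)*(u - 2)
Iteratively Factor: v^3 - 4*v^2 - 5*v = (v)*(v^2 - 4*v - 5) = v*(v + 1)*(v - 5)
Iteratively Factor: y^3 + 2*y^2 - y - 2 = (y + 1)*(y^2 + y - 2) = (y - 1)*(y + 1)*(y + 2)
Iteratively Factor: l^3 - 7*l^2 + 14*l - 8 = (l - 2)*(l^2 - 5*l + 4) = (l - 2)*(l - 1)*(l - 4)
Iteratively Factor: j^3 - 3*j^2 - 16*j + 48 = (j - 4)*(j^2 + j - 12) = (j - 4)*(j - 3)*(j + 4)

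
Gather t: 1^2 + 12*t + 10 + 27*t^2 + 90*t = 27*t^2 + 102*t + 11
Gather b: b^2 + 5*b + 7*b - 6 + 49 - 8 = b^2 + 12*b + 35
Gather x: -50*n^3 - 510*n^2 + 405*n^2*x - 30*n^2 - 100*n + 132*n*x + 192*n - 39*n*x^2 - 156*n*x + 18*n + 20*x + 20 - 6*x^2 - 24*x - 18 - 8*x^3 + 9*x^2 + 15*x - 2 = -50*n^3 - 540*n^2 + 110*n - 8*x^3 + x^2*(3 - 39*n) + x*(405*n^2 - 24*n + 11)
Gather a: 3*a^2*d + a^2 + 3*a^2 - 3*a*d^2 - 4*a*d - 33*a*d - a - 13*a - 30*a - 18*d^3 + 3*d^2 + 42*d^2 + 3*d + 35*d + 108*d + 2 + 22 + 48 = a^2*(3*d + 4) + a*(-3*d^2 - 37*d - 44) - 18*d^3 + 45*d^2 + 146*d + 72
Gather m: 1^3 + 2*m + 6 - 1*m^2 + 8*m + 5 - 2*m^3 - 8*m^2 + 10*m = -2*m^3 - 9*m^2 + 20*m + 12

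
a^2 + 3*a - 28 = (a - 4)*(a + 7)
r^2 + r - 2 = (r - 1)*(r + 2)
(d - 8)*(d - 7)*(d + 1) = d^3 - 14*d^2 + 41*d + 56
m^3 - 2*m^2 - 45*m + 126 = (m - 6)*(m - 3)*(m + 7)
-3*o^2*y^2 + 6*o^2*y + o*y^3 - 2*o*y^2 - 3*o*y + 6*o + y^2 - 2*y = (-3*o + y)*(y - 2)*(o*y + 1)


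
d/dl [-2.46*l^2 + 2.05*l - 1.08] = 2.05 - 4.92*l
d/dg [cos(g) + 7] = -sin(g)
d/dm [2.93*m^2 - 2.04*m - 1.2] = 5.86*m - 2.04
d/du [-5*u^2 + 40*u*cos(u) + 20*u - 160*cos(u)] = -40*u*sin(u) - 10*u + 160*sin(u) + 40*cos(u) + 20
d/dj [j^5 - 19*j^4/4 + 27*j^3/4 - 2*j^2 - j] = 5*j^4 - 19*j^3 + 81*j^2/4 - 4*j - 1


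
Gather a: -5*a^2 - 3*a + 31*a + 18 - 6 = -5*a^2 + 28*a + 12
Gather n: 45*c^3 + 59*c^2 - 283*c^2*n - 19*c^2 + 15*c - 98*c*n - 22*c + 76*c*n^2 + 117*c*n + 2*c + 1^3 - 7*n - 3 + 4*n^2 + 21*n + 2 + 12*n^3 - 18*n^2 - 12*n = 45*c^3 + 40*c^2 - 5*c + 12*n^3 + n^2*(76*c - 14) + n*(-283*c^2 + 19*c + 2)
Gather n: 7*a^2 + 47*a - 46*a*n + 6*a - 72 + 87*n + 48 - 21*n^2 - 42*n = 7*a^2 + 53*a - 21*n^2 + n*(45 - 46*a) - 24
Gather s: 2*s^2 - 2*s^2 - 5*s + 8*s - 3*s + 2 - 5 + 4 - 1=0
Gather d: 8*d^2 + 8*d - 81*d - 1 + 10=8*d^2 - 73*d + 9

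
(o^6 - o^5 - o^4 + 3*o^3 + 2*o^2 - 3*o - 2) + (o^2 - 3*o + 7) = o^6 - o^5 - o^4 + 3*o^3 + 3*o^2 - 6*o + 5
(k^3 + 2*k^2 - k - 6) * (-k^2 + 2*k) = -k^5 + 5*k^3 + 4*k^2 - 12*k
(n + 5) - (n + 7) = -2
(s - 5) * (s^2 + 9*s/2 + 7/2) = s^3 - s^2/2 - 19*s - 35/2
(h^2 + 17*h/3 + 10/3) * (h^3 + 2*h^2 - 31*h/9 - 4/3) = h^5 + 23*h^4/3 + 101*h^3/9 - 383*h^2/27 - 514*h/27 - 40/9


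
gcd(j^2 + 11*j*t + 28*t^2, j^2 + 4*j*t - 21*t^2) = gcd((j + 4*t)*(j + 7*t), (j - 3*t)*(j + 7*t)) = j + 7*t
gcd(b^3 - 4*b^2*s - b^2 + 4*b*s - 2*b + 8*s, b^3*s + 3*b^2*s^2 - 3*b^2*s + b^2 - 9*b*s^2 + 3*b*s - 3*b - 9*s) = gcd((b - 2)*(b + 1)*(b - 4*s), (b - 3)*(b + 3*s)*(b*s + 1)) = 1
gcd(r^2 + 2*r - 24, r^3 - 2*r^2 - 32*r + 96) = r^2 + 2*r - 24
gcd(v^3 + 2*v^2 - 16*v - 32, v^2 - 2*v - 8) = v^2 - 2*v - 8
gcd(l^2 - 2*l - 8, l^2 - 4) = l + 2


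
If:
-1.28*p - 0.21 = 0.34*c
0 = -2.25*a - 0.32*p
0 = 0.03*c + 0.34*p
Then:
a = -0.01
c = -0.92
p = 0.08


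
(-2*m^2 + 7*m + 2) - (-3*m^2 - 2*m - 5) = m^2 + 9*m + 7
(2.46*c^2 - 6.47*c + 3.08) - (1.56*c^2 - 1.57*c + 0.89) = 0.9*c^2 - 4.9*c + 2.19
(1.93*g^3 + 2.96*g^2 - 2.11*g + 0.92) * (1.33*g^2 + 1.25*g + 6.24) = 2.5669*g^5 + 6.3493*g^4 + 12.9369*g^3 + 17.0565*g^2 - 12.0164*g + 5.7408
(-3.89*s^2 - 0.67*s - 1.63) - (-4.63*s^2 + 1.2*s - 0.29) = 0.74*s^2 - 1.87*s - 1.34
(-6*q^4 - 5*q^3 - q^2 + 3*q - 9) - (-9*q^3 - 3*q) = -6*q^4 + 4*q^3 - q^2 + 6*q - 9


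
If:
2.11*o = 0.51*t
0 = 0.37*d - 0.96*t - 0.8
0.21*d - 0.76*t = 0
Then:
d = 7.64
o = 0.51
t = 2.11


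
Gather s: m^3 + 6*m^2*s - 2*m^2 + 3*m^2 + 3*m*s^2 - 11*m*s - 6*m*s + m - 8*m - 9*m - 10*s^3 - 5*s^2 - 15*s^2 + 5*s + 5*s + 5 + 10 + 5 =m^3 + m^2 - 16*m - 10*s^3 + s^2*(3*m - 20) + s*(6*m^2 - 17*m + 10) + 20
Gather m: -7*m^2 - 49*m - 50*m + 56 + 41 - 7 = -7*m^2 - 99*m + 90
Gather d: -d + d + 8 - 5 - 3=0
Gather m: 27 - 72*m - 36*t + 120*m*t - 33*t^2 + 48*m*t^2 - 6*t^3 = m*(48*t^2 + 120*t - 72) - 6*t^3 - 33*t^2 - 36*t + 27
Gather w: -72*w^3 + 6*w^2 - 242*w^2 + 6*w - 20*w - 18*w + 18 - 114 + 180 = -72*w^3 - 236*w^2 - 32*w + 84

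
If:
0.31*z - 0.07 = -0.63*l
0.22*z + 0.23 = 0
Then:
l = 0.63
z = -1.05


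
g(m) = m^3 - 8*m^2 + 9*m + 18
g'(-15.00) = 924.00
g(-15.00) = -5292.00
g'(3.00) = -12.00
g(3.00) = 0.00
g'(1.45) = -7.89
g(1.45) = 17.28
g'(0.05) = 8.21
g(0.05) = 18.43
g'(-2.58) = 70.25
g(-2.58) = -75.64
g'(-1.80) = 47.52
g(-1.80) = -29.95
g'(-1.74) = 45.92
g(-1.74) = -27.15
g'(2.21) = -11.71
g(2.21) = 9.61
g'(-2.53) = 68.68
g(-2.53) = -72.17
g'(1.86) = -10.38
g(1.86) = 13.50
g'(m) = 3*m^2 - 16*m + 9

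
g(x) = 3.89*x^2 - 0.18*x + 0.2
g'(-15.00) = -116.88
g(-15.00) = 878.15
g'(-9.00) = -70.20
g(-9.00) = 316.91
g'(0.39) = 2.85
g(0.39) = 0.72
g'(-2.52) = -19.79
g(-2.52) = 25.36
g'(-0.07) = -0.72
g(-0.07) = 0.23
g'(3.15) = 24.33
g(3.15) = 38.23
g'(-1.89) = -14.88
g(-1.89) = 14.44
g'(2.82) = 21.76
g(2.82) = 30.63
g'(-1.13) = -8.97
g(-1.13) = 5.37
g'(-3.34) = -26.17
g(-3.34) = 44.20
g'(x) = 7.78*x - 0.18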